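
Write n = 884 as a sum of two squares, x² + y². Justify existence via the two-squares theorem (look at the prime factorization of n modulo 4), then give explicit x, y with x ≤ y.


Step 1: Factor n = 884 = 2^2 · 13 · 17.
Step 2: Check the mod-4 condition on each prime factor: 2 = 2 (special); 13 ≡ 1 (mod 4), exponent 1; 17 ≡ 1 (mod 4), exponent 1.
All primes ≡ 3 (mod 4) appear to even exponent (or don't appear), so by the two-squares theorem n IS expressible as a sum of two squares.
Step 3: Build a representation. Group n = k² · m with k = 2 and m = 13 · 17 = 221 (a product of primes ≡ 1 (mod 4)); a representation of m scales to one of n via (k·x)² + (k·y)² = k²(x² + y²). Each prime p ≡ 1 (mod 4) is itself a sum of two squares; find a² by testing p − a² for a perfect square:
  13: 13 − 1² = 12, 13 − 2² = 9 = 3² ⇒ 13 = 2² + 3².
  17: 17 − 1² = 16 = 4² ⇒ 17 = 1² + 4².
  Combine using the Brahmagupta–Fibonacci identity (a² + b²)(c² + d²) = (ac − bd)² + (ad + bc)² = (ac + bd)² + (ad − bc)²:
  13 · 17 = 221: from (2² + 3²)(1² + 4²), take (2·1 − 3·4, 2·4 + 3·1) = (2 − 12, 8 + 3) = (-10, 11); dropping signs (only squares matter) gives (10, 11); check 10² + 11² = 100 + 121 = 221 ✓.
  Scale by k = 2: (2·10, 2·11) = (20, 22).
Step 4: Order so x ≤ y and verify: 20² + 22² = 400 + 484 = 884 = n. ✓

n = 884 = 20² + 22² (one valid representation with x ≤ y).


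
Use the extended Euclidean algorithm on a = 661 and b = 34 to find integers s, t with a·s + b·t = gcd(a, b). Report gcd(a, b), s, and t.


Euclidean algorithm on (661, 34) — divide until remainder is 0:
  661 = 19 · 34 + 15
  34 = 2 · 15 + 4
  15 = 3 · 4 + 3
  4 = 1 · 3 + 1
  3 = 3 · 1 + 0
gcd(661, 34) = 1.
Track Bezout coefficients alongside the remainders: start with r₀ = 661 = a·1 + b·0 (s = 1, t = 0) and r₁ = 34 = a·0 + b·1 (s = 0, t = 1); each new remainder r_{k+1} = r_{k-1} − q_k·r_k inherits s_{k+1} = s_{k-1} − q_k·s_k, t_{k+1} = t_{k-1} − q_k·t_k, so r_k = a·s_k + b·t_k at every step:
  q = 19: r = 15, s = 1 − 19·0 = 1, t = 0 − 19·1 = -19  (check: 661·1 + 34·(-19) = 15)
  q = 2: r = 4, s = 0 − 2·1 = -2, t = 1 − 2·(-19) = 39  (check: 661·(-2) + 34·39 = 4)
  q = 3: r = 3, s = 1 − 3·(-2) = 7, t = -19 − 3·39 = -136  (check: 661·7 + 34·(-136) = 3)
  q = 1: r = 1, s = -2 − 1·7 = -9, t = 39 − 1·(-136) = 175  (check: 661·(-9) + 34·175 = 1)
The row with r = 1 (the gcd) gives the Bezout coefficients s = -9, t = 175.
Result: 661 · (-9) + 34 · (175) = 1.

gcd(661, 34) = 1; s = -9, t = 175 (check: 661·(-9) + 34·175 = 1).


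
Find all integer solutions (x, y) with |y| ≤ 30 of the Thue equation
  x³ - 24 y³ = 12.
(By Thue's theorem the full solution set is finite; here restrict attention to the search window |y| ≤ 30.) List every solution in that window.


The equation is x³ - 24y³ = 12. For fixed y, x³ = 24·y³ + 12, so a solution requires the RHS to be a perfect cube.
Strategy: iterate y from -30 to 30, compute RHS = 24·y³ + 12, and check whether it is a (positive or negative) perfect cube.
Check small values of y:
  y = 0: RHS = 12 is not a perfect cube.
  y = 1: RHS = 36 is not a perfect cube.
  y = -1: RHS = -12 is not a perfect cube.
  y = 2: RHS = 204 is not a perfect cube.
  y = -2: RHS = -180 is not a perfect cube.
  y = 3: RHS = 660 is not a perfect cube.
  y = -3: RHS = -636 is not a perfect cube.
Continuing the search up to |y| = 30 finds no solutions either.
No (x, y) in the scanned range satisfies the equation.

No integer solutions with |y| ≤ 30.


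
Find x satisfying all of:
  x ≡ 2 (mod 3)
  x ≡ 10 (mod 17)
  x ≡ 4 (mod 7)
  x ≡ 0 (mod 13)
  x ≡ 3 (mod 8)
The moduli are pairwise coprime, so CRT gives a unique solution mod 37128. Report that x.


Product of moduli M = 3 · 17 · 7 · 13 · 8 = 37128.
Merge one congruence at a time:
  Start: x ≡ 2 (mod 3).
  Combine with x ≡ 10 (mod 17); new modulus lcm = 51.
    Write x = 2 + 3·t and substitute into x ≡ 10 (mod 17): 3·t ≡ 10 − 2 = 8 (mod 17).
    The inverse of 3 mod 17 is 6 (since 3·6 = 18 = 1·17 + 1), so t ≡ 6·8 = 48 ≡ 14 (mod 17).
    Then x = 2 + 3·14 = 44, valid modulo lcm(3, 17) = 51: x ≡ 44 (mod 51).
  Combine with x ≡ 4 (mod 7); new modulus lcm = 357.
    Write x = 44 + 51·t and substitute into x ≡ 4 (mod 7): 51·t ≡ 4 − 44 = -40 (mod 7).
    Reduce coefficients mod 7: 2·t ≡ 2 (mod 7).
    The inverse of 2 mod 7 is 4 (since 2·4 = 8 = 1·7 + 1), so t ≡ 4·2 = 8 ≡ 1 (mod 7).
    Then x = 44 + 51·1 = 95, valid modulo lcm(51, 7) = 357: x ≡ 95 (mod 357).
  Combine with x ≡ 0 (mod 13); new modulus lcm = 4641.
    Write x = 95 + 357·t and substitute into x ≡ 0 (mod 13): 357·t ≡ 0 − 95 = -95 (mod 13).
    Reduce coefficients mod 13: 6·t ≡ 9 (mod 13).
    The inverse of 6 mod 13 is 11 (since 6·11 = 66 = 5·13 + 1), so t ≡ 11·9 = 99 ≡ 8 (mod 13).
    Then x = 95 + 357·8 = 2951, valid modulo lcm(357, 13) = 4641: x ≡ 2951 (mod 4641).
  Combine with x ≡ 3 (mod 8); new modulus lcm = 37128.
    Write x = 2951 + 4641·t and substitute into x ≡ 3 (mod 8): 4641·t ≡ 3 − 2951 = -2948 (mod 8).
    Reduce coefficients mod 8: 1·t ≡ 4 (mod 8).
    So t ≡ 4 (mod 8).
    Then x = 2951 + 4641·4 = 21515, valid modulo lcm(4641, 8) = 37128: x ≡ 21515 (mod 37128).
Verify against each original: 21515 mod 3 = 2, 21515 mod 17 = 10, 21515 mod 7 = 4, 21515 mod 13 = 0, 21515 mod 8 = 3.

x ≡ 21515 (mod 37128).


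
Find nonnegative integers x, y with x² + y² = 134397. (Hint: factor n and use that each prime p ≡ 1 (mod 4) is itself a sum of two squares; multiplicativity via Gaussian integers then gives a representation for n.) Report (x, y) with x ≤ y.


Step 1: Factor n = 134397 = 3^2 · 109 · 137.
Step 2: Check the mod-4 condition on each prime factor: 3 ≡ 3 (mod 4), exponent 2 (must be even); 109 ≡ 1 (mod 4), exponent 1; 137 ≡ 1 (mod 4), exponent 1.
All primes ≡ 3 (mod 4) appear to even exponent (or don't appear), so by the two-squares theorem n IS expressible as a sum of two squares.
Step 3: Build a representation. Group n = k² · m with k = 3 and m = 109 · 137 = 14933 (a product of primes ≡ 1 (mod 4)); a representation of m scales to one of n via (k·x)² + (k·y)² = k²(x² + y²). Each prime p ≡ 1 (mod 4) is itself a sum of two squares; find a² by testing p − a² for a perfect square:
  109: 109 − 1² = 108, 109 − 2² = 105, 109 − 3² = 100 = 10² ⇒ 109 = 3² + 10².
  137: 137 − 1² = 136, 137 − 2² = 133, 137 − 3² = 128, 137 − 4² = 121 = 11² ⇒ 137 = 4² + 11².
  Combine using the Brahmagupta–Fibonacci identity (a² + b²)(c² + d²) = (ac − bd)² + (ad + bc)² = (ac + bd)² + (ad − bc)²:
  109 · 137 = 14933: from (3² + 10²)(4² + 11²), take (3·4 − 10·11, 3·11 + 10·4) = (12 − 110, 33 + 40) = (-98, 73); dropping signs (only squares matter) gives (98, 73); check 98² + 73² = 9604 + 5329 = 14933 ✓.
  Scale by k = 3: (3·98, 3·73) = (294, 219).
Step 4: Order so x ≤ y and verify: 219² + 294² = 47961 + 86436 = 134397 = n. ✓

n = 134397 = 219² + 294² (one valid representation with x ≤ y).


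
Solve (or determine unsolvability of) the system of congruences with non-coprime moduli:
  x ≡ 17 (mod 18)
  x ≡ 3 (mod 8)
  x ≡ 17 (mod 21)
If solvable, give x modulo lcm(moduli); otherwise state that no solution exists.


Moduli 18, 8, 21 are not pairwise coprime, so CRT works modulo lcm(m_i) when all pairwise compatibility conditions hold.
Pairwise compatibility: gcd(m_i, m_j) must divide a_i - a_j for every pair.
Merge one congruence at a time:
  Start: x ≡ 17 (mod 18).
  Combine with x ≡ 3 (mod 8): gcd(18, 8) = 2; 3 - 17 = -14, which IS divisible by 2, so compatible.
    Write x = 17 + 18·t and substitute into x ≡ 3 (mod 8): 18·t ≡ 3 − 17 = -14 (mod 8).
    Divide the congruence (and modulus) by g = 2: 9·t ≡ -7 (mod 4).
    Reduce coefficients mod 4: 1·t ≡ 1 (mod 4).
    So t ≡ 1 (mod 4).
    Then x = 17 + 18·1 = 35, valid modulo lcm(18, 8) = 72: x ≡ 35 (mod 72).
  Combine with x ≡ 17 (mod 21): gcd(72, 21) = 3; 17 - 35 = -18, which IS divisible by 3, so compatible.
    Write x = 35 + 72·t and substitute into x ≡ 17 (mod 21): 72·t ≡ 17 − 35 = -18 (mod 21).
    Divide the congruence (and modulus) by g = 3: 24·t ≡ -6 (mod 7).
    Reduce coefficients mod 7: 3·t ≡ 1 (mod 7).
    The inverse of 3 mod 7 is 5 (since 3·5 = 15 = 2·7 + 1), so t ≡ 5·1 = 5 ≡ 5 (mod 7).
    Then x = 35 + 72·5 = 395, valid modulo lcm(72, 21) = 504: x ≡ 395 (mod 504).
Verify: 395 mod 18 = 17, 395 mod 8 = 3, 395 mod 21 = 17.

x ≡ 395 (mod 504).


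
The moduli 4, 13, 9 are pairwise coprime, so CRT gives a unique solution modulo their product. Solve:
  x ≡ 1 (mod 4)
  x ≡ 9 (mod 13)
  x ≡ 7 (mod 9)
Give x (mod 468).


Moduli 4, 13, 9 are pairwise coprime; by CRT there is a unique solution modulo M = 4 · 13 · 9 = 468.
Solve pairwise, accumulating the modulus:
  Start with x ≡ 1 (mod 4).
  Combine with x ≡ 9 (mod 13): since gcd(4, 13) = 1, we get a unique residue mod 52.
    Write x = 1 + 4·t and substitute into x ≡ 9 (mod 13): 4·t ≡ 9 − 1 = 8 (mod 13).
    The inverse of 4 mod 13 is 10 (since 4·10 = 40 = 3·13 + 1), so t ≡ 10·8 = 80 ≡ 2 (mod 13).
    Then x = 1 + 4·2 = 9, valid modulo lcm(4, 13) = 52: x ≡ 9 (mod 52).
  Combine with x ≡ 7 (mod 9): since gcd(52, 9) = 1, we get a unique residue mod 468.
    Write x = 9 + 52·t and substitute into x ≡ 7 (mod 9): 52·t ≡ 7 − 9 = -2 (mod 9).
    Reduce coefficients mod 9: 7·t ≡ 7 (mod 9).
    The inverse of 7 mod 9 is 4 (since 7·4 = 28 = 3·9 + 1), so t ≡ 4·7 = 28 ≡ 1 (mod 9).
    Then x = 9 + 52·1 = 61, valid modulo lcm(52, 9) = 468: x ≡ 61 (mod 468).
Verify: 61 mod 4 = 1 ✓, 61 mod 13 = 9 ✓, 61 mod 9 = 7 ✓.

x ≡ 61 (mod 468).


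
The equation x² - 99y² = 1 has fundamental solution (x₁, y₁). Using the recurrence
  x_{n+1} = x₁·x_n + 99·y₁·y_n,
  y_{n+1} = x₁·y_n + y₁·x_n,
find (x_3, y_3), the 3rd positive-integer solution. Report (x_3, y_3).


Step 1: Find the fundamental solution (x₁, y₁) of x² - 99y² = 1.
  Expand √99 as a continued fraction. a₀ = ⌊√99⌋ = 9; iterate m_{k+1} = d_k·a_k − m_k, d_{k+1} = (99 − m_{k+1}²)/d_k, a_{k+1} = ⌊(a₀ + m_{k+1})/d_{k+1}⌋ (starting m₀ = 0, d₀ = 1), with convergents p_k = a_k·p_{k-1} + p_{k-2}, q_k = a_k·q_{k-1} + q_{k-2} (p₋₁ = 1, q₋₁ = 0):
  k = 0: a₀ = 9; p₀/q₀ = 9/1; p₀² − 99·q₀² = 81 − 99 = -18.
  k = 1: m = 9, d = 18, a = ⌊(9 + 9)/18⌋ = 1; p/q = (1·9 + 1)/(1·1 + 0) = 10/1; p² − 99·q² = 100 − 99 = 1.
  The first convergent with p² − 99·q² = 1 gives the fundamental solution (x₁, y₁) = (10, 1).
Step 2: Apply the recurrence (x_{n+1}, y_{n+1}) = (x₁x_n + 99y₁y_n, x₁y_n + y₁x_n) repeatedly.
  From (x_1, y_1) = (10, 1): x_2 = 10·10 + 99·1·1 = 199; y_2 = 10·1 + 1·10 = 20.
  From (x_2, y_2) = (199, 20): x_3 = 10·199 + 99·1·20 = 3970; y_3 = 10·20 + 1·199 = 399.
Step 3: Verify x_3² - 99·y_3² = 15760900 - 15760899 = 1 (should be 1). ✓

(x_1, y_1) = (10, 1); (x_3, y_3) = (3970, 399).


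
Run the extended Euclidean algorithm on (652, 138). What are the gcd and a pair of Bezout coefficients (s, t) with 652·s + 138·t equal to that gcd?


Euclidean algorithm on (652, 138) — divide until remainder is 0:
  652 = 4 · 138 + 100
  138 = 1 · 100 + 38
  100 = 2 · 38 + 24
  38 = 1 · 24 + 14
  24 = 1 · 14 + 10
  14 = 1 · 10 + 4
  10 = 2 · 4 + 2
  4 = 2 · 2 + 0
gcd(652, 138) = 2.
Track Bezout coefficients alongside the remainders: start with r₀ = 652 = a·1 + b·0 (s = 1, t = 0) and r₁ = 138 = a·0 + b·1 (s = 0, t = 1); each new remainder r_{k+1} = r_{k-1} − q_k·r_k inherits s_{k+1} = s_{k-1} − q_k·s_k, t_{k+1} = t_{k-1} − q_k·t_k, so r_k = a·s_k + b·t_k at every step:
  q = 4: r = 100, s = 1 − 4·0 = 1, t = 0 − 4·1 = -4  (check: 652·1 + 138·(-4) = 100)
  q = 1: r = 38, s = 0 − 1·1 = -1, t = 1 − 1·(-4) = 5  (check: 652·(-1) + 138·5 = 38)
  q = 2: r = 24, s = 1 − 2·(-1) = 3, t = -4 − 2·5 = -14  (check: 652·3 + 138·(-14) = 24)
  q = 1: r = 14, s = -1 − 1·3 = -4, t = 5 − 1·(-14) = 19  (check: 652·(-4) + 138·19 = 14)
  q = 1: r = 10, s = 3 − 1·(-4) = 7, t = -14 − 1·19 = -33  (check: 652·7 + 138·(-33) = 10)
  q = 1: r = 4, s = -4 − 1·7 = -11, t = 19 − 1·(-33) = 52  (check: 652·(-11) + 138·52 = 4)
  q = 2: r = 2, s = 7 − 2·(-11) = 29, t = -33 − 2·52 = -137  (check: 652·29 + 138·(-137) = 2)
The row with r = 2 (the gcd) gives the Bezout coefficients s = 29, t = -137.
Result: 652 · (29) + 138 · (-137) = 2.

gcd(652, 138) = 2; s = 29, t = -137 (check: 652·29 + 138·(-137) = 2).


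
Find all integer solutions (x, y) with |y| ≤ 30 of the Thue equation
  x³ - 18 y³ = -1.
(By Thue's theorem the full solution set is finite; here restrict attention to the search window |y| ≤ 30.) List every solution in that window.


The equation is x³ - 18y³ = -1. For fixed y, x³ = 18·y³ − 1, so a solution requires the RHS to be a perfect cube.
Strategy: iterate y from -30 to 30, compute RHS = 18·y³ − 1, and check whether it is a (positive or negative) perfect cube.
Check small values of y:
  y = 0: RHS = -1 = (-1)³ ⇒ x = -1 works.
  y = 1: RHS = 17 is not a perfect cube.
  y = -1: RHS = -19 is not a perfect cube.
  y = 2: RHS = 143 is not a perfect cube.
  y = -2: RHS = -145 is not a perfect cube.
  y = 3: RHS = 485 is not a perfect cube.
  y = -3: RHS = -487 is not a perfect cube.
Continuing the search up to |y| = 30 finds no further solutions beyond those listed.
Collected solutions: (-1, 0).

Solutions (with |y| ≤ 30): (-1, 0).


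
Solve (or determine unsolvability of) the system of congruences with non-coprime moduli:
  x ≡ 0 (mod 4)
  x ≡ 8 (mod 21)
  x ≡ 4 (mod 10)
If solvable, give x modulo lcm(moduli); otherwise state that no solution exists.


Moduli 4, 21, 10 are not pairwise coprime, so CRT works modulo lcm(m_i) when all pairwise compatibility conditions hold.
Pairwise compatibility: gcd(m_i, m_j) must divide a_i - a_j for every pair.
Merge one congruence at a time:
  Start: x ≡ 0 (mod 4).
  Combine with x ≡ 8 (mod 21): gcd(4, 21) = 1; 8 - 0 = 8, which IS divisible by 1, so compatible.
    Write x = 0 + 4·t and substitute into x ≡ 8 (mod 21): 4·t ≡ 8 − 0 = 8 (mod 21).
    The inverse of 4 mod 21 is 16 (since 4·16 = 64 = 3·21 + 1), so t ≡ 16·8 = 128 ≡ 2 (mod 21).
    Then x = 0 + 4·2 = 8, valid modulo lcm(4, 21) = 84: x ≡ 8 (mod 84).
  Combine with x ≡ 4 (mod 10): gcd(84, 10) = 2; 4 - 8 = -4, which IS divisible by 2, so compatible.
    Write x = 8 + 84·t and substitute into x ≡ 4 (mod 10): 84·t ≡ 4 − 8 = -4 (mod 10).
    Divide the congruence (and modulus) by g = 2: 42·t ≡ -2 (mod 5).
    Reduce coefficients mod 5: 2·t ≡ 3 (mod 5).
    The inverse of 2 mod 5 is 3 (since 2·3 = 6 = 1·5 + 1), so t ≡ 3·3 = 9 ≡ 4 (mod 5).
    Then x = 8 + 84·4 = 344, valid modulo lcm(84, 10) = 420: x ≡ 344 (mod 420).
Verify: 344 mod 4 = 0, 344 mod 21 = 8, 344 mod 10 = 4.

x ≡ 344 (mod 420).


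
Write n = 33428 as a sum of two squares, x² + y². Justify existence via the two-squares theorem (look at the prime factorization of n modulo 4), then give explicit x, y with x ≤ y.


Step 1: Factor n = 33428 = 2^2 · 61 · 137.
Step 2: Check the mod-4 condition on each prime factor: 2 = 2 (special); 61 ≡ 1 (mod 4), exponent 1; 137 ≡ 1 (mod 4), exponent 1.
All primes ≡ 3 (mod 4) appear to even exponent (or don't appear), so by the two-squares theorem n IS expressible as a sum of two squares.
Step 3: Build a representation. Group n = k² · m with k = 2 and m = 61 · 137 = 8357 (a product of primes ≡ 1 (mod 4)); a representation of m scales to one of n via (k·x)² + (k·y)² = k²(x² + y²). Each prime p ≡ 1 (mod 4) is itself a sum of two squares; find a² by testing p − a² for a perfect square:
  61: 61 − 1² = 60, 61 − 2² = 57, 61 − 3² = 52, 61 − 4² = 45, 61 − 5² = 36 = 6² ⇒ 61 = 5² + 6².
  137: 137 − 1² = 136, 137 − 2² = 133, 137 − 3² = 128, 137 − 4² = 121 = 11² ⇒ 137 = 4² + 11².
  Combine using the Brahmagupta–Fibonacci identity (a² + b²)(c² + d²) = (ac − bd)² + (ad + bc)² = (ac + bd)² + (ad − bc)²:
  61 · 137 = 8357: from (5² + 6²)(4² + 11²), take (5·4 − 6·11, 5·11 + 6·4) = (20 − 66, 55 + 24) = (-46, 79); dropping signs (only squares matter) gives (46, 79); check 46² + 79² = 2116 + 6241 = 8357 ✓.
  Scale by k = 2: (2·46, 2·79) = (92, 158).
Step 4: Order so x ≤ y and verify: 92² + 158² = 8464 + 24964 = 33428 = n. ✓

n = 33428 = 92² + 158² (one valid representation with x ≤ y).


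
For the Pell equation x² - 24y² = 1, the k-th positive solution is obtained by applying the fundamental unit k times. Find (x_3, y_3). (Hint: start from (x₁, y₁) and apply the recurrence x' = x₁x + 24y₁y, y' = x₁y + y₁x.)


Step 1: Find the fundamental solution (x₁, y₁) of x² - 24y² = 1.
  Expand √24 as a continued fraction. a₀ = ⌊√24⌋ = 4; iterate m_{k+1} = d_k·a_k − m_k, d_{k+1} = (24 − m_{k+1}²)/d_k, a_{k+1} = ⌊(a₀ + m_{k+1})/d_{k+1}⌋ (starting m₀ = 0, d₀ = 1), with convergents p_k = a_k·p_{k-1} + p_{k-2}, q_k = a_k·q_{k-1} + q_{k-2} (p₋₁ = 1, q₋₁ = 0):
  k = 0: a₀ = 4; p₀/q₀ = 4/1; p₀² − 24·q₀² = 16 − 24 = -8.
  k = 1: m = 4, d = 8, a = ⌊(4 + 4)/8⌋ = 1; p/q = (1·4 + 1)/(1·1 + 0) = 5/1; p² − 24·q² = 25 − 24 = 1.
  The first convergent with p² − 24·q² = 1 gives the fundamental solution (x₁, y₁) = (5, 1).
Step 2: Apply the recurrence (x_{n+1}, y_{n+1}) = (x₁x_n + 24y₁y_n, x₁y_n + y₁x_n) repeatedly.
  From (x_1, y_1) = (5, 1): x_2 = 5·5 + 24·1·1 = 49; y_2 = 5·1 + 1·5 = 10.
  From (x_2, y_2) = (49, 10): x_3 = 5·49 + 24·1·10 = 485; y_3 = 5·10 + 1·49 = 99.
Step 3: Verify x_3² - 24·y_3² = 235225 - 235224 = 1 (should be 1). ✓

(x_1, y_1) = (5, 1); (x_3, y_3) = (485, 99).


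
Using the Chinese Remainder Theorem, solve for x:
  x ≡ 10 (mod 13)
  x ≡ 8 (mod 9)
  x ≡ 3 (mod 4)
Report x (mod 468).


Moduli 13, 9, 4 are pairwise coprime; by CRT there is a unique solution modulo M = 13 · 9 · 4 = 468.
Solve pairwise, accumulating the modulus:
  Start with x ≡ 10 (mod 13).
  Combine with x ≡ 8 (mod 9): since gcd(13, 9) = 1, we get a unique residue mod 117.
    Write x = 10 + 13·t and substitute into x ≡ 8 (mod 9): 13·t ≡ 8 − 10 = -2 (mod 9).
    Reduce coefficients mod 9: 4·t ≡ 7 (mod 9).
    The inverse of 4 mod 9 is 7 (since 4·7 = 28 = 3·9 + 1), so t ≡ 7·7 = 49 ≡ 4 (mod 9).
    Then x = 10 + 13·4 = 62, valid modulo lcm(13, 9) = 117: x ≡ 62 (mod 117).
  Combine with x ≡ 3 (mod 4): since gcd(117, 4) = 1, we get a unique residue mod 468.
    Write x = 62 + 117·t and substitute into x ≡ 3 (mod 4): 117·t ≡ 3 − 62 = -59 (mod 4).
    Reduce coefficients mod 4: 1·t ≡ 1 (mod 4).
    So t ≡ 1 (mod 4).
    Then x = 62 + 117·1 = 179, valid modulo lcm(117, 4) = 468: x ≡ 179 (mod 468).
Verify: 179 mod 13 = 10 ✓, 179 mod 9 = 8 ✓, 179 mod 4 = 3 ✓.

x ≡ 179 (mod 468).


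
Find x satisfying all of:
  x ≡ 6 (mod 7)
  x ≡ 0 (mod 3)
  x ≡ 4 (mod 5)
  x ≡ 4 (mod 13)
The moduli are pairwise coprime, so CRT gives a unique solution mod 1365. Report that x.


Product of moduli M = 7 · 3 · 5 · 13 = 1365.
Merge one congruence at a time:
  Start: x ≡ 6 (mod 7).
  Combine with x ≡ 0 (mod 3); new modulus lcm = 21.
    Write x = 6 + 7·t and substitute into x ≡ 0 (mod 3): 7·t ≡ 0 − 6 = -6 (mod 3).
    Reduce coefficients mod 3: 1·t ≡ 0 (mod 3).
    So t ≡ 0 (mod 3).
    Then x = 6 + 7·0 = 6, valid modulo lcm(7, 3) = 21: x ≡ 6 (mod 21).
  Combine with x ≡ 4 (mod 5); new modulus lcm = 105.
    Write x = 6 + 21·t and substitute into x ≡ 4 (mod 5): 21·t ≡ 4 − 6 = -2 (mod 5).
    Reduce coefficients mod 5: 1·t ≡ 3 (mod 5).
    So t ≡ 3 (mod 5).
    Then x = 6 + 21·3 = 69, valid modulo lcm(21, 5) = 105: x ≡ 69 (mod 105).
  Combine with x ≡ 4 (mod 13); new modulus lcm = 1365.
    Write x = 69 + 105·t and substitute into x ≡ 4 (mod 13): 105·t ≡ 4 − 69 = -65 (mod 13).
    Reduce coefficients mod 13: 1·t ≡ 0 (mod 13).
    So t ≡ 0 (mod 13).
    Then x = 69 + 105·0 = 69, valid modulo lcm(105, 13) = 1365: x ≡ 69 (mod 1365).
Verify against each original: 69 mod 7 = 6, 69 mod 3 = 0, 69 mod 5 = 4, 69 mod 13 = 4.

x ≡ 69 (mod 1365).


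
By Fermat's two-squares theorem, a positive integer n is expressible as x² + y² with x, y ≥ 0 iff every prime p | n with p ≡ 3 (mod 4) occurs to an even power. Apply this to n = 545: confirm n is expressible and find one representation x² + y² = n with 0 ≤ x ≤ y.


Step 1: Factor n = 545 = 5 · 109.
Step 2: Check the mod-4 condition on each prime factor: 5 ≡ 1 (mod 4), exponent 1; 109 ≡ 1 (mod 4), exponent 1.
All primes ≡ 3 (mod 4) appear to even exponent (or don't appear), so by the two-squares theorem n IS expressible as a sum of two squares.
Step 3: Build a representation. Here n = 5 · 109 is a product of primes ≡ 1 (mod 4). Each prime p ≡ 1 (mod 4) is itself a sum of two squares; find a² by testing p − a² for a perfect square:
  5: 5 − 1² = 4 = 2² ⇒ 5 = 1² + 2².
  109: 109 − 1² = 108, 109 − 2² = 105, 109 − 3² = 100 = 10² ⇒ 109 = 3² + 10².
  Combine using the Brahmagupta–Fibonacci identity (a² + b²)(c² + d²) = (ac − bd)² + (ad + bc)² = (ac + bd)² + (ad − bc)²:
  5 · 109 = 545: from (1² + 2²)(3² + 10²), take (1·3 − 2·10, 1·10 + 2·3) = (3 − 20, 10 + 6) = (-17, 16); dropping signs (only squares matter) gives (17, 16); check 17² + 16² = 289 + 256 = 545 ✓.
Step 4: Order so x ≤ y and verify: 16² + 17² = 256 + 289 = 545 = n. ✓

n = 545 = 16² + 17² (one valid representation with x ≤ y).


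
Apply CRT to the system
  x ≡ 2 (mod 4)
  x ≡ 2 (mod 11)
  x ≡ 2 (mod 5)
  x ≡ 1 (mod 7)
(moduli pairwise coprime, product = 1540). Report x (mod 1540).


Product of moduli M = 4 · 11 · 5 · 7 = 1540.
Merge one congruence at a time:
  Start: x ≡ 2 (mod 4).
  Combine with x ≡ 2 (mod 11); new modulus lcm = 44.
    Write x = 2 + 4·t and substitute into x ≡ 2 (mod 11): 4·t ≡ 2 − 2 = 0 (mod 11).
    The inverse of 4 mod 11 is 3 (since 4·3 = 12 = 1·11 + 1), so t ≡ 3·0 = 0 ≡ 0 (mod 11).
    Then x = 2 + 4·0 = 2, valid modulo lcm(4, 11) = 44: x ≡ 2 (mod 44).
  Combine with x ≡ 2 (mod 5); new modulus lcm = 220.
    Write x = 2 + 44·t and substitute into x ≡ 2 (mod 5): 44·t ≡ 2 − 2 = 0 (mod 5).
    Reduce coefficients mod 5: 4·t ≡ 0 (mod 5).
    The inverse of 4 mod 5 is 4 (since 4·4 = 16 = 3·5 + 1), so t ≡ 4·0 = 0 ≡ 0 (mod 5).
    Then x = 2 + 44·0 = 2, valid modulo lcm(44, 5) = 220: x ≡ 2 (mod 220).
  Combine with x ≡ 1 (mod 7); new modulus lcm = 1540.
    Write x = 2 + 220·t and substitute into x ≡ 1 (mod 7): 220·t ≡ 1 − 2 = -1 (mod 7).
    Reduce coefficients mod 7: 3·t ≡ 6 (mod 7).
    The inverse of 3 mod 7 is 5 (since 3·5 = 15 = 2·7 + 1), so t ≡ 5·6 = 30 ≡ 2 (mod 7).
    Then x = 2 + 220·2 = 442, valid modulo lcm(220, 7) = 1540: x ≡ 442 (mod 1540).
Verify against each original: 442 mod 4 = 2, 442 mod 11 = 2, 442 mod 5 = 2, 442 mod 7 = 1.

x ≡ 442 (mod 1540).


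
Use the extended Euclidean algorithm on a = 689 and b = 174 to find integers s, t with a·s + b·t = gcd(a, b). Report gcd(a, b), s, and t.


Euclidean algorithm on (689, 174) — divide until remainder is 0:
  689 = 3 · 174 + 167
  174 = 1 · 167 + 7
  167 = 23 · 7 + 6
  7 = 1 · 6 + 1
  6 = 6 · 1 + 0
gcd(689, 174) = 1.
Track Bezout coefficients alongside the remainders: start with r₀ = 689 = a·1 + b·0 (s = 1, t = 0) and r₁ = 174 = a·0 + b·1 (s = 0, t = 1); each new remainder r_{k+1} = r_{k-1} − q_k·r_k inherits s_{k+1} = s_{k-1} − q_k·s_k, t_{k+1} = t_{k-1} − q_k·t_k, so r_k = a·s_k + b·t_k at every step:
  q = 3: r = 167, s = 1 − 3·0 = 1, t = 0 − 3·1 = -3  (check: 689·1 + 174·(-3) = 167)
  q = 1: r = 7, s = 0 − 1·1 = -1, t = 1 − 1·(-3) = 4  (check: 689·(-1) + 174·4 = 7)
  q = 23: r = 6, s = 1 − 23·(-1) = 24, t = -3 − 23·4 = -95  (check: 689·24 + 174·(-95) = 6)
  q = 1: r = 1, s = -1 − 1·24 = -25, t = 4 − 1·(-95) = 99  (check: 689·(-25) + 174·99 = 1)
The row with r = 1 (the gcd) gives the Bezout coefficients s = -25, t = 99.
Result: 689 · (-25) + 174 · (99) = 1.

gcd(689, 174) = 1; s = -25, t = 99 (check: 689·(-25) + 174·99 = 1).


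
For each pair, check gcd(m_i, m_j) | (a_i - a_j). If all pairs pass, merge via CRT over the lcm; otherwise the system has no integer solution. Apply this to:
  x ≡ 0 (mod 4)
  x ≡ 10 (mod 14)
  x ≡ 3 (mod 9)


Moduli 4, 14, 9 are not pairwise coprime, so CRT works modulo lcm(m_i) when all pairwise compatibility conditions hold.
Pairwise compatibility: gcd(m_i, m_j) must divide a_i - a_j for every pair.
Merge one congruence at a time:
  Start: x ≡ 0 (mod 4).
  Combine with x ≡ 10 (mod 14): gcd(4, 14) = 2; 10 - 0 = 10, which IS divisible by 2, so compatible.
    Write x = 0 + 4·t and substitute into x ≡ 10 (mod 14): 4·t ≡ 10 − 0 = 10 (mod 14).
    Divide the congruence (and modulus) by g = 2: 2·t ≡ 5 (mod 7).
    The inverse of 2 mod 7 is 4 (since 2·4 = 8 = 1·7 + 1), so t ≡ 4·5 = 20 ≡ 6 (mod 7).
    Then x = 0 + 4·6 = 24, valid modulo lcm(4, 14) = 28: x ≡ 24 (mod 28).
  Combine with x ≡ 3 (mod 9): gcd(28, 9) = 1; 3 - 24 = -21, which IS divisible by 1, so compatible.
    Write x = 24 + 28·t and substitute into x ≡ 3 (mod 9): 28·t ≡ 3 − 24 = -21 (mod 9).
    Reduce coefficients mod 9: 1·t ≡ 6 (mod 9).
    So t ≡ 6 (mod 9).
    Then x = 24 + 28·6 = 192, valid modulo lcm(28, 9) = 252: x ≡ 192 (mod 252).
Verify: 192 mod 4 = 0, 192 mod 14 = 10, 192 mod 9 = 3.

x ≡ 192 (mod 252).


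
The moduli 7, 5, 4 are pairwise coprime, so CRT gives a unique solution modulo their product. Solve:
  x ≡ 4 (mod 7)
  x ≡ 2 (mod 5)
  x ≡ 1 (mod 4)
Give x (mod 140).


Moduli 7, 5, 4 are pairwise coprime; by CRT there is a unique solution modulo M = 7 · 5 · 4 = 140.
Solve pairwise, accumulating the modulus:
  Start with x ≡ 4 (mod 7).
  Combine with x ≡ 2 (mod 5): since gcd(7, 5) = 1, we get a unique residue mod 35.
    Write x = 4 + 7·t and substitute into x ≡ 2 (mod 5): 7·t ≡ 2 − 4 = -2 (mod 5).
    Reduce coefficients mod 5: 2·t ≡ 3 (mod 5).
    The inverse of 2 mod 5 is 3 (since 2·3 = 6 = 1·5 + 1), so t ≡ 3·3 = 9 ≡ 4 (mod 5).
    Then x = 4 + 7·4 = 32, valid modulo lcm(7, 5) = 35: x ≡ 32 (mod 35).
  Combine with x ≡ 1 (mod 4): since gcd(35, 4) = 1, we get a unique residue mod 140.
    Write x = 32 + 35·t and substitute into x ≡ 1 (mod 4): 35·t ≡ 1 − 32 = -31 (mod 4).
    Reduce coefficients mod 4: 3·t ≡ 1 (mod 4).
    The inverse of 3 mod 4 is 3 (since 3·3 = 9 = 2·4 + 1), so t ≡ 3·1 = 3 ≡ 3 (mod 4).
    Then x = 32 + 35·3 = 137, valid modulo lcm(35, 4) = 140: x ≡ 137 (mod 140).
Verify: 137 mod 7 = 4 ✓, 137 mod 5 = 2 ✓, 137 mod 4 = 1 ✓.

x ≡ 137 (mod 140).


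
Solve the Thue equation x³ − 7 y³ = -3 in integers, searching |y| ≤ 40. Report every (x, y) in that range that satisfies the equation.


The equation is x³ - 7y³ = -3. For fixed y, x³ = 7·y³ − 3, so a solution requires the RHS to be a perfect cube.
Strategy: iterate y from -40 to 40, compute RHS = 7·y³ − 3, and check whether it is a (positive or negative) perfect cube.
Check small values of y:
  y = 0: RHS = -3 is not a perfect cube.
  y = 1: RHS = 4 is not a perfect cube.
  y = -1: RHS = -10 is not a perfect cube.
  y = 2: RHS = 53 is not a perfect cube.
  y = -2: RHS = -59 is not a perfect cube.
  y = 3: RHS = 186 is not a perfect cube.
  y = -3: RHS = -192 is not a perfect cube.
Continuing the search up to |y| = 40 finds no solutions either.
No (x, y) in the scanned range satisfies the equation.

No integer solutions with |y| ≤ 40.


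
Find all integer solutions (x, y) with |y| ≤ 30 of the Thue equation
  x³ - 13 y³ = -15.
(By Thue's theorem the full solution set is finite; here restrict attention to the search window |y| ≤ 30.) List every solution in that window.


The equation is x³ - 13y³ = -15. For fixed y, x³ = 13·y³ − 15, so a solution requires the RHS to be a perfect cube.
Strategy: iterate y from -30 to 30, compute RHS = 13·y³ − 15, and check whether it is a (positive or negative) perfect cube.
Check small values of y:
  y = 0: RHS = -15 is not a perfect cube.
  y = 1: RHS = -2 is not a perfect cube.
  y = -1: RHS = -28 is not a perfect cube.
  y = 2: RHS = 89 is not a perfect cube.
  y = -2: RHS = -119 is not a perfect cube.
  y = 3: RHS = 336 is not a perfect cube.
  y = -3: RHS = -366 is not a perfect cube.
Continuing the search up to |y| = 30 finds no solutions either.
No (x, y) in the scanned range satisfies the equation.

No integer solutions with |y| ≤ 30.


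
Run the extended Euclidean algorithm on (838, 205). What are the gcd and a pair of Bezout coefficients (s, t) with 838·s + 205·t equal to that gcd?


Euclidean algorithm on (838, 205) — divide until remainder is 0:
  838 = 4 · 205 + 18
  205 = 11 · 18 + 7
  18 = 2 · 7 + 4
  7 = 1 · 4 + 3
  4 = 1 · 3 + 1
  3 = 3 · 1 + 0
gcd(838, 205) = 1.
Track Bezout coefficients alongside the remainders: start with r₀ = 838 = a·1 + b·0 (s = 1, t = 0) and r₁ = 205 = a·0 + b·1 (s = 0, t = 1); each new remainder r_{k+1} = r_{k-1} − q_k·r_k inherits s_{k+1} = s_{k-1} − q_k·s_k, t_{k+1} = t_{k-1} − q_k·t_k, so r_k = a·s_k + b·t_k at every step:
  q = 4: r = 18, s = 1 − 4·0 = 1, t = 0 − 4·1 = -4  (check: 838·1 + 205·(-4) = 18)
  q = 11: r = 7, s = 0 − 11·1 = -11, t = 1 − 11·(-4) = 45  (check: 838·(-11) + 205·45 = 7)
  q = 2: r = 4, s = 1 − 2·(-11) = 23, t = -4 − 2·45 = -94  (check: 838·23 + 205·(-94) = 4)
  q = 1: r = 3, s = -11 − 1·23 = -34, t = 45 − 1·(-94) = 139  (check: 838·(-34) + 205·139 = 3)
  q = 1: r = 1, s = 23 − 1·(-34) = 57, t = -94 − 1·139 = -233  (check: 838·57 + 205·(-233) = 1)
The row with r = 1 (the gcd) gives the Bezout coefficients s = 57, t = -233.
Result: 838 · (57) + 205 · (-233) = 1.

gcd(838, 205) = 1; s = 57, t = -233 (check: 838·57 + 205·(-233) = 1).


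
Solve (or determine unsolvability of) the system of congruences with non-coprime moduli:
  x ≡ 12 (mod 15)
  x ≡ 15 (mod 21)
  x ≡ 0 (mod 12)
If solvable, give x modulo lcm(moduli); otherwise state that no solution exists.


Moduli 15, 21, 12 are not pairwise coprime, so CRT works modulo lcm(m_i) when all pairwise compatibility conditions hold.
Pairwise compatibility: gcd(m_i, m_j) must divide a_i - a_j for every pair.
Merge one congruence at a time:
  Start: x ≡ 12 (mod 15).
  Combine with x ≡ 15 (mod 21): gcd(15, 21) = 3; 15 - 12 = 3, which IS divisible by 3, so compatible.
    Write x = 12 + 15·t and substitute into x ≡ 15 (mod 21): 15·t ≡ 15 − 12 = 3 (mod 21).
    Divide the congruence (and modulus) by g = 3: 5·t ≡ 1 (mod 7).
    The inverse of 5 mod 7 is 3 (since 5·3 = 15 = 2·7 + 1), so t ≡ 3·1 = 3 ≡ 3 (mod 7).
    Then x = 12 + 15·3 = 57, valid modulo lcm(15, 21) = 105: x ≡ 57 (mod 105).
  Combine with x ≡ 0 (mod 12): gcd(105, 12) = 3; 0 - 57 = -57, which IS divisible by 3, so compatible.
    Write x = 57 + 105·t and substitute into x ≡ 0 (mod 12): 105·t ≡ 0 − 57 = -57 (mod 12).
    Divide the congruence (and modulus) by g = 3: 35·t ≡ -19 (mod 4).
    Reduce coefficients mod 4: 3·t ≡ 1 (mod 4).
    The inverse of 3 mod 4 is 3 (since 3·3 = 9 = 2·4 + 1), so t ≡ 3·1 = 3 ≡ 3 (mod 4).
    Then x = 57 + 105·3 = 372, valid modulo lcm(105, 12) = 420: x ≡ 372 (mod 420).
Verify: 372 mod 15 = 12, 372 mod 21 = 15, 372 mod 12 = 0.

x ≡ 372 (mod 420).


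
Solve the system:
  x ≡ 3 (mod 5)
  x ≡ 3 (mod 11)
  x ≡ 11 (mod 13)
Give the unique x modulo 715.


Moduli 5, 11, 13 are pairwise coprime; by CRT there is a unique solution modulo M = 5 · 11 · 13 = 715.
Solve pairwise, accumulating the modulus:
  Start with x ≡ 3 (mod 5).
  Combine with x ≡ 3 (mod 11): since gcd(5, 11) = 1, we get a unique residue mod 55.
    Write x = 3 + 5·t and substitute into x ≡ 3 (mod 11): 5·t ≡ 3 − 3 = 0 (mod 11).
    The inverse of 5 mod 11 is 9 (since 5·9 = 45 = 4·11 + 1), so t ≡ 9·0 = 0 ≡ 0 (mod 11).
    Then x = 3 + 5·0 = 3, valid modulo lcm(5, 11) = 55: x ≡ 3 (mod 55).
  Combine with x ≡ 11 (mod 13): since gcd(55, 13) = 1, we get a unique residue mod 715.
    Write x = 3 + 55·t and substitute into x ≡ 11 (mod 13): 55·t ≡ 11 − 3 = 8 (mod 13).
    Reduce coefficients mod 13: 3·t ≡ 8 (mod 13).
    The inverse of 3 mod 13 is 9 (since 3·9 = 27 = 2·13 + 1), so t ≡ 9·8 = 72 ≡ 7 (mod 13).
    Then x = 3 + 55·7 = 388, valid modulo lcm(55, 13) = 715: x ≡ 388 (mod 715).
Verify: 388 mod 5 = 3 ✓, 388 mod 11 = 3 ✓, 388 mod 13 = 11 ✓.

x ≡ 388 (mod 715).


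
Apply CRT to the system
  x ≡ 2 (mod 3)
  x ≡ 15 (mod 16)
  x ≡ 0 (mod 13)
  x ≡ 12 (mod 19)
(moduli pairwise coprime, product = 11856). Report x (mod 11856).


Product of moduli M = 3 · 16 · 13 · 19 = 11856.
Merge one congruence at a time:
  Start: x ≡ 2 (mod 3).
  Combine with x ≡ 15 (mod 16); new modulus lcm = 48.
    Write x = 2 + 3·t and substitute into x ≡ 15 (mod 16): 3·t ≡ 15 − 2 = 13 (mod 16).
    The inverse of 3 mod 16 is 11 (since 3·11 = 33 = 2·16 + 1), so t ≡ 11·13 = 143 ≡ 15 (mod 16).
    Then x = 2 + 3·15 = 47, valid modulo lcm(3, 16) = 48: x ≡ 47 (mod 48).
  Combine with x ≡ 0 (mod 13); new modulus lcm = 624.
    Write x = 47 + 48·t and substitute into x ≡ 0 (mod 13): 48·t ≡ 0 − 47 = -47 (mod 13).
    Reduce coefficients mod 13: 9·t ≡ 5 (mod 13).
    The inverse of 9 mod 13 is 3 (since 9·3 = 27 = 2·13 + 1), so t ≡ 3·5 = 15 ≡ 2 (mod 13).
    Then x = 47 + 48·2 = 143, valid modulo lcm(48, 13) = 624: x ≡ 143 (mod 624).
  Combine with x ≡ 12 (mod 19); new modulus lcm = 11856.
    Write x = 143 + 624·t and substitute into x ≡ 12 (mod 19): 624·t ≡ 12 − 143 = -131 (mod 19).
    Reduce coefficients mod 19: 16·t ≡ 2 (mod 19).
    The inverse of 16 mod 19 is 6 (since 16·6 = 96 = 5·19 + 1), so t ≡ 6·2 = 12 ≡ 12 (mod 19).
    Then x = 143 + 624·12 = 7631, valid modulo lcm(624, 19) = 11856: x ≡ 7631 (mod 11856).
Verify against each original: 7631 mod 3 = 2, 7631 mod 16 = 15, 7631 mod 13 = 0, 7631 mod 19 = 12.

x ≡ 7631 (mod 11856).


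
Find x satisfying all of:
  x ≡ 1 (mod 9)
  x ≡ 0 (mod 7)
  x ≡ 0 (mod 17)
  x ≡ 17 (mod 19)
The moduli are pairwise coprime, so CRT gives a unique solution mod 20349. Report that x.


Product of moduli M = 9 · 7 · 17 · 19 = 20349.
Merge one congruence at a time:
  Start: x ≡ 1 (mod 9).
  Combine with x ≡ 0 (mod 7); new modulus lcm = 63.
    Write x = 1 + 9·t and substitute into x ≡ 0 (mod 7): 9·t ≡ 0 − 1 = -1 (mod 7).
    Reduce coefficients mod 7: 2·t ≡ 6 (mod 7).
    The inverse of 2 mod 7 is 4 (since 2·4 = 8 = 1·7 + 1), so t ≡ 4·6 = 24 ≡ 3 (mod 7).
    Then x = 1 + 9·3 = 28, valid modulo lcm(9, 7) = 63: x ≡ 28 (mod 63).
  Combine with x ≡ 0 (mod 17); new modulus lcm = 1071.
    Write x = 28 + 63·t and substitute into x ≡ 0 (mod 17): 63·t ≡ 0 − 28 = -28 (mod 17).
    Reduce coefficients mod 17: 12·t ≡ 6 (mod 17).
    The inverse of 12 mod 17 is 10 (since 12·10 = 120 = 7·17 + 1), so t ≡ 10·6 = 60 ≡ 9 (mod 17).
    Then x = 28 + 63·9 = 595, valid modulo lcm(63, 17) = 1071: x ≡ 595 (mod 1071).
  Combine with x ≡ 17 (mod 19); new modulus lcm = 20349.
    Write x = 595 + 1071·t and substitute into x ≡ 17 (mod 19): 1071·t ≡ 17 − 595 = -578 (mod 19).
    Reduce coefficients mod 19: 7·t ≡ 11 (mod 19).
    The inverse of 7 mod 19 is 11 (since 7·11 = 77 = 4·19 + 1), so t ≡ 11·11 = 121 ≡ 7 (mod 19).
    Then x = 595 + 1071·7 = 8092, valid modulo lcm(1071, 19) = 20349: x ≡ 8092 (mod 20349).
Verify against each original: 8092 mod 9 = 1, 8092 mod 7 = 0, 8092 mod 17 = 0, 8092 mod 19 = 17.

x ≡ 8092 (mod 20349).


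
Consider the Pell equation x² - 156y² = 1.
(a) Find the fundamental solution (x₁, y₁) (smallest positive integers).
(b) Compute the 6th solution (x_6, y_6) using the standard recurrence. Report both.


Step 1: Find the fundamental solution (x₁, y₁) of x² - 156y² = 1.
  Expand √156 as a continued fraction. a₀ = ⌊√156⌋ = 12; iterate m_{k+1} = d_k·a_k − m_k, d_{k+1} = (156 − m_{k+1}²)/d_k, a_{k+1} = ⌊(a₀ + m_{k+1})/d_{k+1}⌋ (starting m₀ = 0, d₀ = 1), with convergents p_k = a_k·p_{k-1} + p_{k-2}, q_k = a_k·q_{k-1} + q_{k-2} (p₋₁ = 1, q₋₁ = 0):
  k = 0: a₀ = 12; p₀/q₀ = 12/1; p₀² − 156·q₀² = 144 − 156 = -12.
  k = 1: m = 12, d = 12, a = ⌊(12 + 12)/12⌋ = 2; p/q = (2·12 + 1)/(2·1 + 0) = 25/2; p² − 156·q² = 625 − 624 = 1.
  The first convergent with p² − 156·q² = 1 gives the fundamental solution (x₁, y₁) = (25, 2).
Step 2: Apply the recurrence (x_{n+1}, y_{n+1}) = (x₁x_n + 156y₁y_n, x₁y_n + y₁x_n) repeatedly.
  From (x_1, y_1) = (25, 2): x_2 = 25·25 + 156·2·2 = 1249; y_2 = 25·2 + 2·25 = 100.
  From (x_2, y_2) = (1249, 100): x_3 = 25·1249 + 156·2·100 = 62425; y_3 = 25·100 + 2·1249 = 4998.
  From (x_3, y_3) = (62425, 4998): x_4 = 25·62425 + 156·2·4998 = 3120001; y_4 = 25·4998 + 2·62425 = 249800.
  From (x_4, y_4) = (3120001, 249800): x_5 = 25·3120001 + 156·2·249800 = 155937625; y_5 = 25·249800 + 2·3120001 = 12485002.
  From (x_5, y_5) = (155937625, 12485002): x_6 = 25·155937625 + 156·2·12485002 = 7793761249; y_6 = 25·12485002 + 2·155937625 = 624000300.
Step 3: Verify x_6² - 156·y_6² = 60742714406414040001 - 60742714406414040000 = 1 (should be 1). ✓

(x_1, y_1) = (25, 2); (x_6, y_6) = (7793761249, 624000300).


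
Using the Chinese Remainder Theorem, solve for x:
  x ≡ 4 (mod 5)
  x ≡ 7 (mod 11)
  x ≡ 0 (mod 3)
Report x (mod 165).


Moduli 5, 11, 3 are pairwise coprime; by CRT there is a unique solution modulo M = 5 · 11 · 3 = 165.
Solve pairwise, accumulating the modulus:
  Start with x ≡ 4 (mod 5).
  Combine with x ≡ 7 (mod 11): since gcd(5, 11) = 1, we get a unique residue mod 55.
    Write x = 4 + 5·t and substitute into x ≡ 7 (mod 11): 5·t ≡ 7 − 4 = 3 (mod 11).
    The inverse of 5 mod 11 is 9 (since 5·9 = 45 = 4·11 + 1), so t ≡ 9·3 = 27 ≡ 5 (mod 11).
    Then x = 4 + 5·5 = 29, valid modulo lcm(5, 11) = 55: x ≡ 29 (mod 55).
  Combine with x ≡ 0 (mod 3): since gcd(55, 3) = 1, we get a unique residue mod 165.
    Write x = 29 + 55·t and substitute into x ≡ 0 (mod 3): 55·t ≡ 0 − 29 = -29 (mod 3).
    Reduce coefficients mod 3: 1·t ≡ 1 (mod 3).
    So t ≡ 1 (mod 3).
    Then x = 29 + 55·1 = 84, valid modulo lcm(55, 3) = 165: x ≡ 84 (mod 165).
Verify: 84 mod 5 = 4 ✓, 84 mod 11 = 7 ✓, 84 mod 3 = 0 ✓.

x ≡ 84 (mod 165).


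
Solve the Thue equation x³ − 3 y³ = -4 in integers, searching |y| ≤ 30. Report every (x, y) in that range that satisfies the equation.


The equation is x³ - 3y³ = -4. For fixed y, x³ = 3·y³ − 4, so a solution requires the RHS to be a perfect cube.
Strategy: iterate y from -30 to 30, compute RHS = 3·y³ − 4, and check whether it is a (positive or negative) perfect cube.
Check small values of y:
  y = 0: RHS = -4 is not a perfect cube.
  y = 1: RHS = -1 = (-1)³ ⇒ x = -1 works.
  y = -1: RHS = -7 is not a perfect cube.
  y = 2: RHS = 20 is not a perfect cube.
  y = -2: RHS = -28 is not a perfect cube.
  y = 3: RHS = 77 is not a perfect cube.
  y = -3: RHS = -85 is not a perfect cube.
Continuing the search up to |y| = 30 finds no further solutions beyond those listed.
Collected solutions: (-1, 1).

Solutions (with |y| ≤ 30): (-1, 1).


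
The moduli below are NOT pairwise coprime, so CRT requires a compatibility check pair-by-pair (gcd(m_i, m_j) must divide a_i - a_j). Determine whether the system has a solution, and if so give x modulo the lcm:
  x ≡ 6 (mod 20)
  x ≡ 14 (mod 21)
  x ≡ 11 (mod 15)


Moduli 20, 21, 15 are not pairwise coprime, so CRT works modulo lcm(m_i) when all pairwise compatibility conditions hold.
Pairwise compatibility: gcd(m_i, m_j) must divide a_i - a_j for every pair.
Merge one congruence at a time:
  Start: x ≡ 6 (mod 20).
  Combine with x ≡ 14 (mod 21): gcd(20, 21) = 1; 14 - 6 = 8, which IS divisible by 1, so compatible.
    Write x = 6 + 20·t and substitute into x ≡ 14 (mod 21): 20·t ≡ 14 − 6 = 8 (mod 21).
    The inverse of 20 mod 21 is 20 (since 20·20 = 400 = 19·21 + 1), so t ≡ 20·8 = 160 ≡ 13 (mod 21).
    Then x = 6 + 20·13 = 266, valid modulo lcm(20, 21) = 420: x ≡ 266 (mod 420).
  Combine with x ≡ 11 (mod 15): gcd(420, 15) = 15; 11 - 266 = -255, which IS divisible by 15, so compatible.
    Write x = 266 + 420·t and substitute into x ≡ 11 (mod 15): 420·t ≡ 11 − 266 = -255 (mod 15).
    Divide the congruence (and modulus) by g = 15: 28·t ≡ -17 (mod 1).
    Modulo 1 every t works; take t = 0.
    Then x = 266 + 420·0 = 266, valid modulo lcm(420, 15) = 420: x ≡ 266 (mod 420).
Verify: 266 mod 20 = 6, 266 mod 21 = 14, 266 mod 15 = 11.

x ≡ 266 (mod 420).
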